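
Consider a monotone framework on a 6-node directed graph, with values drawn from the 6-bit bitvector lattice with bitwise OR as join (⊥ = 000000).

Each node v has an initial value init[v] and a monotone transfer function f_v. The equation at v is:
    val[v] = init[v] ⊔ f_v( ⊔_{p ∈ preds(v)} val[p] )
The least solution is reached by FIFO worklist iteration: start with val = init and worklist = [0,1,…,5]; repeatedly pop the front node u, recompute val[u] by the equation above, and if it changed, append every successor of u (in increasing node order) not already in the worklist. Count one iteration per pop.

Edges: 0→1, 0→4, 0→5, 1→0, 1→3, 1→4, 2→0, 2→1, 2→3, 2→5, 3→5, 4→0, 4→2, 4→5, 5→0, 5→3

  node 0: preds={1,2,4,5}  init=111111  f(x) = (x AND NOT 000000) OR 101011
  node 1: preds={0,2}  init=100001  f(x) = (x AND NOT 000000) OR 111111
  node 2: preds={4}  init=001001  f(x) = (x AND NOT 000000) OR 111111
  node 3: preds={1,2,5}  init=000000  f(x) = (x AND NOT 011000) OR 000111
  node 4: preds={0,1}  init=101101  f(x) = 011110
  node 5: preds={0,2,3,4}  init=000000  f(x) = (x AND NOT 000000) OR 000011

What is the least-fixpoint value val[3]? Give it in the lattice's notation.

Iteration log — 10 steps:
  step 1. node 0  ⊔preds=101101  new=111111  stable
  step 2. node 1  ⊔preds=111111  new=111111  old=100001  +wl: 0
  step 3. node 2  ⊔preds=101101  new=111111  old=001001  +wl: 1
  step 4. node 3  ⊔preds=111111  new=100111  old=000000  +wl: 
  step 5. node 4  ⊔preds=111111  new=111111  old=101101  +wl: 2
  step 6. node 5  ⊔preds=111111  new=111111  old=000000  +wl: 3
  step 7. node 0  ⊔preds=111111  new=111111  stable
  step 8. node 1  ⊔preds=111111  new=111111  stable
  step 9. node 2  ⊔preds=111111  new=111111  stable
  step 10. node 3  ⊔preds=111111  new=100111  stable

Least fixpoint reached:
  node 0: 111111
  node 1: 111111
  node 2: 111111
  node 3: 100111
  node 4: 111111
  node 5: 111111

100111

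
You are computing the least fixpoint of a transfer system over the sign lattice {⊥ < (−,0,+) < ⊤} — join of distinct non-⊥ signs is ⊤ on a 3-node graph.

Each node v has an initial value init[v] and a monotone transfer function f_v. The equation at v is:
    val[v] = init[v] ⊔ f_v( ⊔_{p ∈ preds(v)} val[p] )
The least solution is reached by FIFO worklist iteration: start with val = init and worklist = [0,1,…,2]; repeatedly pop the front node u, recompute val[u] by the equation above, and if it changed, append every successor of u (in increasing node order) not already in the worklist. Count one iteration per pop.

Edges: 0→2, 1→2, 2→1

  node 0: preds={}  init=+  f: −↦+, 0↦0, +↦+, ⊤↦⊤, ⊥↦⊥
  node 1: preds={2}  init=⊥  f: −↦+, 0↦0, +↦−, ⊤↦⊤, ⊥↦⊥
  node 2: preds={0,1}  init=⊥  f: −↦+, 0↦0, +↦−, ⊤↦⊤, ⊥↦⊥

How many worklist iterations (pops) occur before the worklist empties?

Worklist (5 pops):
  #1 pop 0: in=⊥ → + (no change)
  #2 pop 1: in=⊥ → ⊥ (no change)
  #3 pop 2: in=+ → − (was ⊥); enqueue [1]
  #4 pop 1: in=− → + (was ⊥); enqueue [2]
  #5 pop 2: in=+ → − (no change)

Fixpoint:
  val[0] = +
  val[1] = +
  val[2] = −

5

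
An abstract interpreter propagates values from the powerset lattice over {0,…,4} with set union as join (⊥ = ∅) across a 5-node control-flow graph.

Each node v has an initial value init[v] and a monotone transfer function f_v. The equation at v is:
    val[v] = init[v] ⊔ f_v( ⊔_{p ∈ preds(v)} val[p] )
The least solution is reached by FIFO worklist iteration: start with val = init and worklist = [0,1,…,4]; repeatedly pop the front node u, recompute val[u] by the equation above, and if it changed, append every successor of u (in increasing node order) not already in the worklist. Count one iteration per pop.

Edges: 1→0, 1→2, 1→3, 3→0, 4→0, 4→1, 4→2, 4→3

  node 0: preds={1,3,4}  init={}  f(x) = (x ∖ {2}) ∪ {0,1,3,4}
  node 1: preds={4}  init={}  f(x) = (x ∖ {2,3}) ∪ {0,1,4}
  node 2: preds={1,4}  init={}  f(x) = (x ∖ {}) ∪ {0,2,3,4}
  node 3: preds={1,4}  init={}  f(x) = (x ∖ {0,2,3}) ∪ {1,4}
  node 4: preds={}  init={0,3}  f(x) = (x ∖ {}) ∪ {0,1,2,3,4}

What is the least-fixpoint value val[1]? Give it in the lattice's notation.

Worklist (9 pops):
  #1 pop 0: in={0,3} → {0,1,3,4} (was {}); enqueue []
  #2 pop 1: in={0,3} → {0,1,4} (was {}); enqueue [0]
  #3 pop 2: in={0,1,3,4} → {0,1,2,3,4} (was {}); enqueue []
  #4 pop 3: in={0,1,3,4} → {1,4} (was {}); enqueue []
  #5 pop 4: in={} → {0,1,2,3,4} (was {0,3}); enqueue [1,2,3]
  #6 pop 0: in={0,1,2,3,4} → {0,1,3,4} (no change)
  #7 pop 1: in={0,1,2,3,4} → {0,1,4} (no change)
  #8 pop 2: in={0,1,2,3,4} → {0,1,2,3,4} (no change)
  #9 pop 3: in={0,1,2,3,4} → {1,4} (no change)

Fixpoint:
  val[0] = {0,1,3,4}
  val[1] = {0,1,4}
  val[2] = {0,1,2,3,4}
  val[3] = {1,4}
  val[4] = {0,1,2,3,4}

{0,1,4}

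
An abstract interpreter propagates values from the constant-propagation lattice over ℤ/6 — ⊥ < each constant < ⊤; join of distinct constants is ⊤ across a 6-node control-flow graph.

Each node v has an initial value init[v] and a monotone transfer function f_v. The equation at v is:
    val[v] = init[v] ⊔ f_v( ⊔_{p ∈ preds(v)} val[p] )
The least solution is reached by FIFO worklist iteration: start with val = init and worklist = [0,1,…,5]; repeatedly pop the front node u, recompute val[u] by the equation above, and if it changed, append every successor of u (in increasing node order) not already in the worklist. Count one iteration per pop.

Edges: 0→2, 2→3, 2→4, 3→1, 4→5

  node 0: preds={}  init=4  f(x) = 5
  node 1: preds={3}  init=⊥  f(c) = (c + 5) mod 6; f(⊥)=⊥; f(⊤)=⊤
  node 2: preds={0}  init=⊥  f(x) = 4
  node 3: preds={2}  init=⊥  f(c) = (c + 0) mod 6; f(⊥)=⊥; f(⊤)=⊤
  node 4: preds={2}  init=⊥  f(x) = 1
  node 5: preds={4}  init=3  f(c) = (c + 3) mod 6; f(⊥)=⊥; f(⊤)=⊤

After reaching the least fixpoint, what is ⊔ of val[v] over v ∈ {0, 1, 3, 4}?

⊤

Trace (7 dequeues):
  [1] u=0 | in ⊥ | out ⊤ | prev 4 | push {}
  [2] u=1 | in ⊥ | out ⊥ | ==
  [3] u=2 | in ⊤ | out 4 | prev ⊥ | push {}
  [4] u=3 | in 4 | out 4 | prev ⊥ | push {1}
  [5] u=4 | in 4 | out 1 | prev ⊥ | push {}
  [6] u=5 | in 1 | out ⊤ | prev 3 | push {}
  [7] u=1 | in 4 | out 3 | prev ⊥ | push {}

Converged values:
  [0] ⊤
  [1] 3
  [2] 4
  [3] 4
  [4] 1
  [5] ⊤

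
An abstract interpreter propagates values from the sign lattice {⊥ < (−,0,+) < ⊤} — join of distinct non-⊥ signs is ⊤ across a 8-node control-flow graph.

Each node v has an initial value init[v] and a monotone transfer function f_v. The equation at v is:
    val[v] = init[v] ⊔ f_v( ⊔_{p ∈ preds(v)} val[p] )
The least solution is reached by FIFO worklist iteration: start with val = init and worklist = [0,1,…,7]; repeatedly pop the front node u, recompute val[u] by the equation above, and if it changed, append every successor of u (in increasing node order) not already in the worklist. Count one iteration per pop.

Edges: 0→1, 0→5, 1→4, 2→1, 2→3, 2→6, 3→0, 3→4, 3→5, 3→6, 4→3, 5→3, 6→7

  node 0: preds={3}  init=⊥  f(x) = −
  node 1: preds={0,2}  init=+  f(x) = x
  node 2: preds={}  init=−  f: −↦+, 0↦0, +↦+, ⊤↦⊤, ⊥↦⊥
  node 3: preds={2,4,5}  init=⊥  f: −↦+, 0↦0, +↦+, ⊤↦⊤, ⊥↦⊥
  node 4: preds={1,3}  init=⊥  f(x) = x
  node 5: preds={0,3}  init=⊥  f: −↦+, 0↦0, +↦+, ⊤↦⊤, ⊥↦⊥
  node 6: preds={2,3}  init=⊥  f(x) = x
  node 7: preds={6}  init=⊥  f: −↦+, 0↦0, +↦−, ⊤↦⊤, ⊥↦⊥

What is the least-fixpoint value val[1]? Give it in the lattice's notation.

⊤

Trace (14 dequeues):
  [1] u=0 | in ⊥ | out − | prev ⊥ | push {}
  [2] u=1 | in − | out ⊤ | prev + | push {}
  [3] u=2 | in ⊥ | out − | ==
  [4] u=3 | in − | out + | prev ⊥ | push {0}
  [5] u=4 | in ⊤ | out ⊤ | prev ⊥ | push {3}
  [6] u=5 | in ⊤ | out ⊤ | prev ⊥ | push {}
  [7] u=6 | in ⊤ | out ⊤ | prev ⊥ | push {}
  [8] u=7 | in ⊤ | out ⊤ | prev ⊥ | push {}
  [9] u=0 | in + | out − | ==
  [10] u=3 | in ⊤ | out ⊤ | prev + | push {0,4,5,6}
  [11] u=0 | in ⊤ | out − | ==
  [12] u=4 | in ⊤ | out ⊤ | ==
  [13] u=5 | in ⊤ | out ⊤ | ==
  [14] u=6 | in ⊤ | out ⊤ | ==

Converged values:
  [0] −
  [1] ⊤
  [2] −
  [3] ⊤
  [4] ⊤
  [5] ⊤
  [6] ⊤
  [7] ⊤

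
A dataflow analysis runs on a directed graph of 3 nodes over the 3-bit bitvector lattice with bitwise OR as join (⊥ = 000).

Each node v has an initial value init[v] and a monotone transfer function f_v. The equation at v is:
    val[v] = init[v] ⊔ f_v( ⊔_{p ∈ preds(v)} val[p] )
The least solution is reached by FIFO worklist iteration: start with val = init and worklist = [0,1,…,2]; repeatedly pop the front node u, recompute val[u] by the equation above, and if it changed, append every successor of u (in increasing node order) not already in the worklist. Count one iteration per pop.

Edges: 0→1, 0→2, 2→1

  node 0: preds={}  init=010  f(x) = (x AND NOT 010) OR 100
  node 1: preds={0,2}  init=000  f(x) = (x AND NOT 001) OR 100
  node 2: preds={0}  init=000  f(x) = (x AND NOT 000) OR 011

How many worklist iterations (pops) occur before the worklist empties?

Trace (4 dequeues):
  [1] u=0 | in 000 | out 110 | prev 010 | push {}
  [2] u=1 | in 110 | out 110 | prev 000 | push {}
  [3] u=2 | in 110 | out 111 | prev 000 | push {1}
  [4] u=1 | in 111 | out 110 | ==

Converged values:
  [0] 110
  [1] 110
  [2] 111

4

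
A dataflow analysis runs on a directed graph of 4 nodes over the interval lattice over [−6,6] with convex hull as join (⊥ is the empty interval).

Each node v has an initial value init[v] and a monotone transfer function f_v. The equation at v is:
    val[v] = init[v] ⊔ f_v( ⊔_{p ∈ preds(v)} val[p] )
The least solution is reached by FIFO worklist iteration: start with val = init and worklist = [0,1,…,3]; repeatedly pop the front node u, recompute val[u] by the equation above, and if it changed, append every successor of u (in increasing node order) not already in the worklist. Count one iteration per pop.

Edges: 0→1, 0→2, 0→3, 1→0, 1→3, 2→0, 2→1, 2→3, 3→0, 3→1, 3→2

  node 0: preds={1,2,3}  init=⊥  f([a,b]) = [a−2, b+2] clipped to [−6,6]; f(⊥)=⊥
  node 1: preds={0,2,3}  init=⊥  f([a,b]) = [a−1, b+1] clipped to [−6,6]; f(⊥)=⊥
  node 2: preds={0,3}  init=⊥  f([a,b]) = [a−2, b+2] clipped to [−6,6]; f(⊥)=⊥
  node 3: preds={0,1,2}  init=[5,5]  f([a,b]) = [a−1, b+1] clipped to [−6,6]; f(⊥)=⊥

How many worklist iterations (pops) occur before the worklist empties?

15

Trace (15 dequeues):
  [1] u=0 | in [5,5] | out [3,6] | prev ⊥ | push {}
  [2] u=1 | in [3,6] | out [2,6] | prev ⊥ | push {0}
  [3] u=2 | in [3,6] | out [1,6] | prev ⊥ | push {1}
  [4] u=3 | in [1,6] | out [0,6] | prev [5,5] | push {2}
  [5] u=0 | in [0,6] | out [-2,6] | prev [3,6] | push {3}
  [6] u=1 | in [-2,6] | out [-3,6] | prev [2,6] | push {0}
  [7] u=2 | in [-2,6] | out [-4,6] | prev [1,6] | push {1}
  [8] u=3 | in [-4,6] | out [-5,6] | prev [0,6] | push {2}
  [9] u=0 | in [-5,6] | out [-6,6] | prev [-2,6] | push {3}
  [10] u=1 | in [-6,6] | out [-6,6] | prev [-3,6] | push {0}
  [11] u=2 | in [-6,6] | out [-6,6] | prev [-4,6] | push {1}
  [12] u=3 | in [-6,6] | out [-6,6] | prev [-5,6] | push {2}
  [13] u=0 | in [-6,6] | out [-6,6] | ==
  [14] u=1 | in [-6,6] | out [-6,6] | ==
  [15] u=2 | in [-6,6] | out [-6,6] | ==

Converged values:
  [0] [-6,6]
  [1] [-6,6]
  [2] [-6,6]
  [3] [-6,6]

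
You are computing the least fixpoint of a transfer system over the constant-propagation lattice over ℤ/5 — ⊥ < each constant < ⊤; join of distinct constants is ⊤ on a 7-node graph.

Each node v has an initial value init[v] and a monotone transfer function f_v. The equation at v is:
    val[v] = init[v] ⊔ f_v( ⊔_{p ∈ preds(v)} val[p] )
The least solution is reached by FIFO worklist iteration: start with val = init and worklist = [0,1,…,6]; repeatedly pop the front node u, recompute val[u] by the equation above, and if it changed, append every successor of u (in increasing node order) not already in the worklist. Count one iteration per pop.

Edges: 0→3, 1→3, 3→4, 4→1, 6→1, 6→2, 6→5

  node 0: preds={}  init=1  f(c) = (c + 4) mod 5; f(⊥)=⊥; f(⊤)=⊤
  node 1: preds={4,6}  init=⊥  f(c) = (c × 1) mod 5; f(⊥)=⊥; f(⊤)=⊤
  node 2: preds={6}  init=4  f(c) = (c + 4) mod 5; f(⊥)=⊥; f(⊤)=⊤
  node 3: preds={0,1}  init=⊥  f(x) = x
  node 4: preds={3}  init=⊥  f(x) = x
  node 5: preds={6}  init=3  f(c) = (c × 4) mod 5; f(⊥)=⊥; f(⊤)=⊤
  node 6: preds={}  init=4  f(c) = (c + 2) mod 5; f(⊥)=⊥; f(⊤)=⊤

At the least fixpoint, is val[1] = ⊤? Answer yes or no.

Iteration log — 9 steps:
  step 1. node 0  ⊔preds=⊥  new=1  stable
  step 2. node 1  ⊔preds=4  new=4  old=⊥  +wl: 
  step 3. node 2  ⊔preds=4  new=⊤  old=4  +wl: 
  step 4. node 3  ⊔preds=⊤  new=⊤  old=⊥  +wl: 
  step 5. node 4  ⊔preds=⊤  new=⊤  old=⊥  +wl: 1
  step 6. node 5  ⊔preds=4  new=⊤  old=3  +wl: 
  step 7. node 6  ⊔preds=⊥  new=4  stable
  step 8. node 1  ⊔preds=⊤  new=⊤  old=4  +wl: 3
  step 9. node 3  ⊔preds=⊤  new=⊤  stable

Least fixpoint reached:
  node 0: 1
  node 1: ⊤
  node 2: ⊤
  node 3: ⊤
  node 4: ⊤
  node 5: ⊤
  node 6: 4

yes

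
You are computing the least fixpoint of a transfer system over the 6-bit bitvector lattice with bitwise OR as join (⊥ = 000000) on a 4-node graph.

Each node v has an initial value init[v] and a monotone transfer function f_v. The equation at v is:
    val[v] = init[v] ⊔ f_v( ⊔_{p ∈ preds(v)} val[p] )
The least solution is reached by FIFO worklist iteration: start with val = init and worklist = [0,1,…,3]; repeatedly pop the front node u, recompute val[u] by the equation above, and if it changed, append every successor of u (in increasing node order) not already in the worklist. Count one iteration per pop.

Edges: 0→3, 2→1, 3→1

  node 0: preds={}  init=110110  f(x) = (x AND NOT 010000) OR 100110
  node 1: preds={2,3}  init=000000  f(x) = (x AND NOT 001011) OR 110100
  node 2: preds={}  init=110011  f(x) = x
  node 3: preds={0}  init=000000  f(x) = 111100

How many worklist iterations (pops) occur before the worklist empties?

Iteration log — 5 steps:
  step 1. node 0  ⊔preds=000000  new=110110  stable
  step 2. node 1  ⊔preds=110011  new=110100  old=000000  +wl: 
  step 3. node 2  ⊔preds=000000  new=110011  stable
  step 4. node 3  ⊔preds=110110  new=111100  old=000000  +wl: 1
  step 5. node 1  ⊔preds=111111  new=110100  stable

Least fixpoint reached:
  node 0: 110110
  node 1: 110100
  node 2: 110011
  node 3: 111100

5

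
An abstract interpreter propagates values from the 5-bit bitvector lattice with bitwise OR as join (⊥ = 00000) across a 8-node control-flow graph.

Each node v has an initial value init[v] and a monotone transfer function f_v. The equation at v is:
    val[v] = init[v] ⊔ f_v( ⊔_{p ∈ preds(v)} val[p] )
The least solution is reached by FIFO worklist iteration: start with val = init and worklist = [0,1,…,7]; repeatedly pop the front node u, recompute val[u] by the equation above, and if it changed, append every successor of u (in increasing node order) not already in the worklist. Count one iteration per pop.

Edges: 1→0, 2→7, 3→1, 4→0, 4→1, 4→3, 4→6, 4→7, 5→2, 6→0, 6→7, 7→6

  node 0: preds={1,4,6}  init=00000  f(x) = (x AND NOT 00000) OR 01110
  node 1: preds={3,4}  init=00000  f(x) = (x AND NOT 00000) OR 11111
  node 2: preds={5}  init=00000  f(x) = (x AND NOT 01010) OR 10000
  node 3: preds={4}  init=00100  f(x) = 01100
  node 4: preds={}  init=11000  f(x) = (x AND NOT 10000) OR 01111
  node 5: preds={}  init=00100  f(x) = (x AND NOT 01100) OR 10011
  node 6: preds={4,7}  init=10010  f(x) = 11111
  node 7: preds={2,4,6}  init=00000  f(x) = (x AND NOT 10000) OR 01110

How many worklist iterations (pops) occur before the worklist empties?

14

Worklist (14 pops):
  #1 pop 0: in=11010 → 11110 (was 00000); enqueue []
  #2 pop 1: in=11100 → 11111 (was 00000); enqueue [0]
  #3 pop 2: in=00100 → 10100 (was 00000); enqueue []
  #4 pop 3: in=11000 → 01100 (was 00100); enqueue [1]
  #5 pop 4: in=00000 → 11111 (was 11000); enqueue [3]
  #6 pop 5: in=00000 → 10111 (was 00100); enqueue [2]
  #7 pop 6: in=11111 → 11111 (was 10010); enqueue []
  #8 pop 7: in=11111 → 01111 (was 00000); enqueue [6]
  #9 pop 0: in=11111 → 11111 (was 11110); enqueue []
  #10 pop 1: in=11111 → 11111 (no change)
  #11 pop 3: in=11111 → 01100 (no change)
  #12 pop 2: in=10111 → 10101 (was 10100); enqueue [7]
  #13 pop 6: in=11111 → 11111 (no change)
  #14 pop 7: in=11111 → 01111 (no change)

Fixpoint:
  val[0] = 11111
  val[1] = 11111
  val[2] = 10101
  val[3] = 01100
  val[4] = 11111
  val[5] = 10111
  val[6] = 11111
  val[7] = 01111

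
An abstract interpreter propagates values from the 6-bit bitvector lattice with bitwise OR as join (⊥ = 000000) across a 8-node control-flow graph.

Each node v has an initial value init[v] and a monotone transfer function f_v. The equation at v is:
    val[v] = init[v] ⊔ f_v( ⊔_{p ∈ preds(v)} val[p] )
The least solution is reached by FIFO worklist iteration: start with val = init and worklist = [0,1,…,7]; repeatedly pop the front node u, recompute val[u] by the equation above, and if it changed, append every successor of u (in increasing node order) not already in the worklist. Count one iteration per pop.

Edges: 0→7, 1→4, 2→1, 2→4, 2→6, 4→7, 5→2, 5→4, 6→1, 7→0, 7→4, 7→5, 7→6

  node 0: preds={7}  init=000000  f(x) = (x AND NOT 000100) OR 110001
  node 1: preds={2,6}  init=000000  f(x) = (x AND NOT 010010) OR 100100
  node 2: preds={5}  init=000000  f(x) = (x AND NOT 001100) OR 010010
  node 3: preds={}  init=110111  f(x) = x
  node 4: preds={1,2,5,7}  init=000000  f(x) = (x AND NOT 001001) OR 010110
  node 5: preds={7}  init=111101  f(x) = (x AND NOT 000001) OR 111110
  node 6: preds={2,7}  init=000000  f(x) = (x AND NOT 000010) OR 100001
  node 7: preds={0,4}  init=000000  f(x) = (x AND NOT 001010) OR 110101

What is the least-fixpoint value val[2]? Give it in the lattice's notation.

Worklist (15 pops):
  #1 pop 0: in=000000 → 110001 (was 000000); enqueue []
  #2 pop 1: in=000000 → 100100 (was 000000); enqueue []
  #3 pop 2: in=111101 → 110011 (was 000000); enqueue [1]
  #4 pop 3: in=000000 → 110111 (no change)
  #5 pop 4: in=111111 → 110110 (was 000000); enqueue []
  #6 pop 5: in=000000 → 111111 (was 111101); enqueue [2,4]
  #7 pop 6: in=110011 → 110001 (was 000000); enqueue []
  #8 pop 7: in=110111 → 110101 (was 000000); enqueue [0,5,6]
  #9 pop 1: in=110011 → 100101 (was 100100); enqueue []
  #10 pop 2: in=111111 → 110011 (no change)
  #11 pop 4: in=111111 → 110110 (no change)
  #12 pop 0: in=110101 → 110001 (no change)
  #13 pop 5: in=110101 → 111111 (no change)
  #14 pop 6: in=110111 → 110101 (was 110001); enqueue [1]
  #15 pop 1: in=110111 → 100101 (no change)

Fixpoint:
  val[0] = 110001
  val[1] = 100101
  val[2] = 110011
  val[3] = 110111
  val[4] = 110110
  val[5] = 111111
  val[6] = 110101
  val[7] = 110101

110011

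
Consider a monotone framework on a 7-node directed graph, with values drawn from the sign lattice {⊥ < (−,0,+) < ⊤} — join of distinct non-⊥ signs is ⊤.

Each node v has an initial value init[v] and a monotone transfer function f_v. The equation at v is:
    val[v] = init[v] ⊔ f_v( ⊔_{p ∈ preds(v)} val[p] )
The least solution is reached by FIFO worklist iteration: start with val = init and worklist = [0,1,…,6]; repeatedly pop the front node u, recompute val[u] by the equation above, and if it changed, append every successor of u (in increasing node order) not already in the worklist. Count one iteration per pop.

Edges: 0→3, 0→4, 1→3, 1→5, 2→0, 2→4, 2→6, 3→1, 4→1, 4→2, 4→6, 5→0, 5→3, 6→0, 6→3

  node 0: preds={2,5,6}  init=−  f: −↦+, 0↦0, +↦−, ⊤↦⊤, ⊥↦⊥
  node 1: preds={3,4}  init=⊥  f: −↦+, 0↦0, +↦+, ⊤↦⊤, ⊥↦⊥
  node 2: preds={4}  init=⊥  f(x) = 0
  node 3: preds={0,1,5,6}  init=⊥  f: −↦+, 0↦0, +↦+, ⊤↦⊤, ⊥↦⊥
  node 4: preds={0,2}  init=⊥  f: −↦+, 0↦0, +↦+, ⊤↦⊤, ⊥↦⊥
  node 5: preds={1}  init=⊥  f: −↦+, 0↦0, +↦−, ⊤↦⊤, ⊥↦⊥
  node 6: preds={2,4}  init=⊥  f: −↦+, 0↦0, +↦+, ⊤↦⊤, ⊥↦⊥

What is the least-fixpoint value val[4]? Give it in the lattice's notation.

⊤

Worklist (16 pops):
  #1 pop 0: in=⊥ → − (no change)
  #2 pop 1: in=⊥ → ⊥ (no change)
  #3 pop 2: in=⊥ → 0 (was ⊥); enqueue [0]
  #4 pop 3: in=− → + (was ⊥); enqueue [1]
  #5 pop 4: in=⊤ → ⊤ (was ⊥); enqueue [2]
  #6 pop 5: in=⊥ → ⊥ (no change)
  #7 pop 6: in=⊤ → ⊤ (was ⊥); enqueue [3]
  #8 pop 0: in=⊤ → ⊤ (was −); enqueue [4]
  #9 pop 1: in=⊤ → ⊤ (was ⊥); enqueue [5]
  #10 pop 2: in=⊤ → 0 (no change)
  #11 pop 3: in=⊤ → ⊤ (was +); enqueue [1]
  #12 pop 4: in=⊤ → ⊤ (no change)
  #13 pop 5: in=⊤ → ⊤ (was ⊥); enqueue [0,3]
  #14 pop 1: in=⊤ → ⊤ (no change)
  #15 pop 0: in=⊤ → ⊤ (no change)
  #16 pop 3: in=⊤ → ⊤ (no change)

Fixpoint:
  val[0] = ⊤
  val[1] = ⊤
  val[2] = 0
  val[3] = ⊤
  val[4] = ⊤
  val[5] = ⊤
  val[6] = ⊤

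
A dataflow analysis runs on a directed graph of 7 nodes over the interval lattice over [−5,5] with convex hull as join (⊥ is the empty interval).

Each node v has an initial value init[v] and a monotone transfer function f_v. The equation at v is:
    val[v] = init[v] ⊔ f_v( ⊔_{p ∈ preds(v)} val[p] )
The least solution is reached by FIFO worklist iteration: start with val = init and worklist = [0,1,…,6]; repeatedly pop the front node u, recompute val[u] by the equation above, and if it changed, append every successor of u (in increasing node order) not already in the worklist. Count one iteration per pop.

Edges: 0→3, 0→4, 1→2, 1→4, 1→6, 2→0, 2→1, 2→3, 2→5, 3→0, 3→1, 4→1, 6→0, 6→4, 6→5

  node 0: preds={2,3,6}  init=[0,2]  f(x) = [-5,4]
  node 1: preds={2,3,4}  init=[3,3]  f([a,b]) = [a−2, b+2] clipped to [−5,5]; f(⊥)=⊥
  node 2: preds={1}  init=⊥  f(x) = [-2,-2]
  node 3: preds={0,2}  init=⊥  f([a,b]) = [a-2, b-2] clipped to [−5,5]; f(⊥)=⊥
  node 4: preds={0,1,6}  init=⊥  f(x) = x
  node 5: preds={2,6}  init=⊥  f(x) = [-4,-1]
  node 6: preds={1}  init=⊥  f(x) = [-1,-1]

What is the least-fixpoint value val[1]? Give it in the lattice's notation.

[-5,5]

Iteration log — 14 steps:
  step 1. node 0  ⊔preds=⊥  new=[-5,4]  old=[0,2]  +wl: 
  step 2. node 1  ⊔preds=⊥  new=[3,3]  stable
  step 3. node 2  ⊔preds=[3,3]  new=[-2,-2]  old=⊥  +wl: 0,1
  step 4. node 3  ⊔preds=[-5,4]  new=[-5,2]  old=⊥  +wl: 
  step 5. node 4  ⊔preds=[-5,4]  new=[-5,4]  old=⊥  +wl: 
  step 6. node 5  ⊔preds=[-2,-2]  new=[-4,-1]  old=⊥  +wl: 
  step 7. node 6  ⊔preds=[3,3]  new=[-1,-1]  old=⊥  +wl: 4,5
  step 8. node 0  ⊔preds=[-5,2]  new=[-5,4]  stable
  step 9. node 1  ⊔preds=[-5,4]  new=[-5,5]  old=[3,3]  +wl: 2,6
  step 10. node 4  ⊔preds=[-5,5]  new=[-5,5]  old=[-5,4]  +wl: 1
  step 11. node 5  ⊔preds=[-2,-1]  new=[-4,-1]  stable
  step 12. node 2  ⊔preds=[-5,5]  new=[-2,-2]  stable
  step 13. node 6  ⊔preds=[-5,5]  new=[-1,-1]  stable
  step 14. node 1  ⊔preds=[-5,5]  new=[-5,5]  stable

Least fixpoint reached:
  node 0: [-5,4]
  node 1: [-5,5]
  node 2: [-2,-2]
  node 3: [-5,2]
  node 4: [-5,5]
  node 5: [-4,-1]
  node 6: [-1,-1]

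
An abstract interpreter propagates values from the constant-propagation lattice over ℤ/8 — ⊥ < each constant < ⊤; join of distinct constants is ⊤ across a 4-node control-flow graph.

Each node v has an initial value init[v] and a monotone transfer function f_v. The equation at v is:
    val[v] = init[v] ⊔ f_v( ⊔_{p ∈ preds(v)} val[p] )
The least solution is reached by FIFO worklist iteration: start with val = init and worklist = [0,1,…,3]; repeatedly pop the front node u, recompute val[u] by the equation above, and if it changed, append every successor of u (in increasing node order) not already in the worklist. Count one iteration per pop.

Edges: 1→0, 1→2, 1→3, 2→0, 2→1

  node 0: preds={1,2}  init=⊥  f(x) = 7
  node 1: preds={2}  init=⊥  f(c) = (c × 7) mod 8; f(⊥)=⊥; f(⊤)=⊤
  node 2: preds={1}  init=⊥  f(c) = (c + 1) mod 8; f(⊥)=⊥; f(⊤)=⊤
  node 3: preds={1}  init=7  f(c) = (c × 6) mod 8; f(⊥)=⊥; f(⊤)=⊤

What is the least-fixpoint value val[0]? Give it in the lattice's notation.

7

Trace (4 dequeues):
  [1] u=0 | in ⊥ | out 7 | prev ⊥ | push {}
  [2] u=1 | in ⊥ | out ⊥ | ==
  [3] u=2 | in ⊥ | out ⊥ | ==
  [4] u=3 | in ⊥ | out 7 | ==

Converged values:
  [0] 7
  [1] ⊥
  [2] ⊥
  [3] 7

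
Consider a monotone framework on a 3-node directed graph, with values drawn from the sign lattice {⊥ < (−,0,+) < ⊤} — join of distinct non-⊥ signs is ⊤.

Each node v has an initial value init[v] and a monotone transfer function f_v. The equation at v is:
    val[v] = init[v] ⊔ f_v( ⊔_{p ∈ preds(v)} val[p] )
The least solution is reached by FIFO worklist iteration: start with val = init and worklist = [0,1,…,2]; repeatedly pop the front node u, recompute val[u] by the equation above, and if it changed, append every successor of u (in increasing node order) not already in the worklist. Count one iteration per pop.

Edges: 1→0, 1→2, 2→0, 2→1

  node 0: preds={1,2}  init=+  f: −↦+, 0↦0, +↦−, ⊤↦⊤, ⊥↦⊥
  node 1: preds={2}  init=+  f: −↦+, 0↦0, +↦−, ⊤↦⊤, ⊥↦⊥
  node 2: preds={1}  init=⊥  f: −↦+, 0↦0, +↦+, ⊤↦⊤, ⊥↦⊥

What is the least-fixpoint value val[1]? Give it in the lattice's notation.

Trace (9 dequeues):
  [1] u=0 | in + | out ⊤ | prev + | push {}
  [2] u=1 | in ⊥ | out + | ==
  [3] u=2 | in + | out + | prev ⊥ | push {0,1}
  [4] u=0 | in + | out ⊤ | ==
  [5] u=1 | in + | out ⊤ | prev + | push {0,2}
  [6] u=0 | in ⊤ | out ⊤ | ==
  [7] u=2 | in ⊤ | out ⊤ | prev + | push {0,1}
  [8] u=0 | in ⊤ | out ⊤ | ==
  [9] u=1 | in ⊤ | out ⊤ | ==

Converged values:
  [0] ⊤
  [1] ⊤
  [2] ⊤

⊤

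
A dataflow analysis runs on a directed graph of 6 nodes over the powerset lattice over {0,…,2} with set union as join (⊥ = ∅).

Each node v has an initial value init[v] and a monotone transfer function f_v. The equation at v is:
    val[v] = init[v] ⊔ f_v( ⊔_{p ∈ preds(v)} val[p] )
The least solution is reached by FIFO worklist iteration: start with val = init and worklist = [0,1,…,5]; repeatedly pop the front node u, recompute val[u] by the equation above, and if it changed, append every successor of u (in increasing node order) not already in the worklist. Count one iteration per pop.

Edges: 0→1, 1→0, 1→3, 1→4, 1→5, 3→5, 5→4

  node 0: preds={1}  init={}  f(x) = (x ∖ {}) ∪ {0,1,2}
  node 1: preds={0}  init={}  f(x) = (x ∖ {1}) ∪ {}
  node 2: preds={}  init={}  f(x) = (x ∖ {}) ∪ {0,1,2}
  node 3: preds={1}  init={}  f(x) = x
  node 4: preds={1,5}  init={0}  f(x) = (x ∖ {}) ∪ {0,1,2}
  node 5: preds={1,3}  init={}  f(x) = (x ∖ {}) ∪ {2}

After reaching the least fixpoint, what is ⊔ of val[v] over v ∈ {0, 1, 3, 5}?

Trace (8 dequeues):
  [1] u=0 | in {} | out {0,1,2} | prev {} | push {}
  [2] u=1 | in {0,1,2} | out {0,2} | prev {} | push {0}
  [3] u=2 | in {} | out {0,1,2} | prev {} | push {}
  [4] u=3 | in {0,2} | out {0,2} | prev {} | push {}
  [5] u=4 | in {0,2} | out {0,1,2} | prev {0} | push {}
  [6] u=5 | in {0,2} | out {0,2} | prev {} | push {4}
  [7] u=0 | in {0,2} | out {0,1,2} | ==
  [8] u=4 | in {0,2} | out {0,1,2} | ==

Converged values:
  [0] {0,1,2}
  [1] {0,2}
  [2] {0,1,2}
  [3] {0,2}
  [4] {0,1,2}
  [5] {0,2}

{0,1,2}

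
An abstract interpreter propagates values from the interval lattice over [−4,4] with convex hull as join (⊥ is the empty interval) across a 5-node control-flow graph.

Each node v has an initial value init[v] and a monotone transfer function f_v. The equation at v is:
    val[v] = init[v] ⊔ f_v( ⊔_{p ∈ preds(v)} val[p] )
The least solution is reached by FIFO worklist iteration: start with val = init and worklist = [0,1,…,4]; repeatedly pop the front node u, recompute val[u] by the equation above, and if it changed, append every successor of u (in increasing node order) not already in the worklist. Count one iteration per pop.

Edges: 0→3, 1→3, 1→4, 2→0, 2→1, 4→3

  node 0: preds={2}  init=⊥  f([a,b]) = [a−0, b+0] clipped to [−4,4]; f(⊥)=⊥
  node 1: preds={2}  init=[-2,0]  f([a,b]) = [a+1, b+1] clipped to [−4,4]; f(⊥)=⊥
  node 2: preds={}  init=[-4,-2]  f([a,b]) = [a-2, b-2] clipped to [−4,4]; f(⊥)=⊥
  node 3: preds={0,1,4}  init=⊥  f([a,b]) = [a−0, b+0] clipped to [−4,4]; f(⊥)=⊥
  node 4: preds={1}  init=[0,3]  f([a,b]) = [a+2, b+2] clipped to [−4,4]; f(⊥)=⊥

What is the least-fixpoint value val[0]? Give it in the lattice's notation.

Trace (6 dequeues):
  [1] u=0 | in [-4,-2] | out [-4,-2] | prev ⊥ | push {}
  [2] u=1 | in [-4,-2] | out [-3,0] | prev [-2,0] | push {}
  [3] u=2 | in ⊥ | out [-4,-2] | ==
  [4] u=3 | in [-4,3] | out [-4,3] | prev ⊥ | push {}
  [5] u=4 | in [-3,0] | out [-1,3] | prev [0,3] | push {3}
  [6] u=3 | in [-4,3] | out [-4,3] | ==

Converged values:
  [0] [-4,-2]
  [1] [-3,0]
  [2] [-4,-2]
  [3] [-4,3]
  [4] [-1,3]

[-4,-2]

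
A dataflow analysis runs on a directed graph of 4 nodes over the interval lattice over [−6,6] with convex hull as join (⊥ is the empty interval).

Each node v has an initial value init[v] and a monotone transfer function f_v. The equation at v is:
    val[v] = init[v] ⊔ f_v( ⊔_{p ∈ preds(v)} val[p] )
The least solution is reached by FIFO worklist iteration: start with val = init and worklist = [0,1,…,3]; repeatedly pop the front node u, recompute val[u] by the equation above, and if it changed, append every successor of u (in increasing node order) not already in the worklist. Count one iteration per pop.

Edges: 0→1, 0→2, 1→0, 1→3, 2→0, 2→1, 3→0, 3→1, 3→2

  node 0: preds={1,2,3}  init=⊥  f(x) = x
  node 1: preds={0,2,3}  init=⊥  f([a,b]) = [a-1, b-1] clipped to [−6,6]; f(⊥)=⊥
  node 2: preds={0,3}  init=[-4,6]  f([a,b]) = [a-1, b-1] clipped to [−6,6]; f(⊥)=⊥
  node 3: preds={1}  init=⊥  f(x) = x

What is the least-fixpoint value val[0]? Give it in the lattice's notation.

[-6,6]

Iteration log — 12 steps:
  step 1. node 0  ⊔preds=[-4,6]  new=[-4,6]  old=⊥  +wl: 
  step 2. node 1  ⊔preds=[-4,6]  new=[-5,5]  old=⊥  +wl: 0
  step 3. node 2  ⊔preds=[-4,6]  new=[-5,6]  old=[-4,6]  +wl: 1
  step 4. node 3  ⊔preds=[-5,5]  new=[-5,5]  old=⊥  +wl: 2
  step 5. node 0  ⊔preds=[-5,6]  new=[-5,6]  old=[-4,6]  +wl: 
  step 6. node 1  ⊔preds=[-5,6]  new=[-6,5]  old=[-5,5]  +wl: 0,3
  step 7. node 2  ⊔preds=[-5,6]  new=[-6,6]  old=[-5,6]  +wl: 1
  step 8. node 0  ⊔preds=[-6,6]  new=[-6,6]  old=[-5,6]  +wl: 2
  step 9. node 3  ⊔preds=[-6,5]  new=[-6,5]  old=[-5,5]  +wl: 0
  step 10. node 1  ⊔preds=[-6,6]  new=[-6,5]  stable
  step 11. node 2  ⊔preds=[-6,6]  new=[-6,6]  stable
  step 12. node 0  ⊔preds=[-6,6]  new=[-6,6]  stable

Least fixpoint reached:
  node 0: [-6,6]
  node 1: [-6,5]
  node 2: [-6,6]
  node 3: [-6,5]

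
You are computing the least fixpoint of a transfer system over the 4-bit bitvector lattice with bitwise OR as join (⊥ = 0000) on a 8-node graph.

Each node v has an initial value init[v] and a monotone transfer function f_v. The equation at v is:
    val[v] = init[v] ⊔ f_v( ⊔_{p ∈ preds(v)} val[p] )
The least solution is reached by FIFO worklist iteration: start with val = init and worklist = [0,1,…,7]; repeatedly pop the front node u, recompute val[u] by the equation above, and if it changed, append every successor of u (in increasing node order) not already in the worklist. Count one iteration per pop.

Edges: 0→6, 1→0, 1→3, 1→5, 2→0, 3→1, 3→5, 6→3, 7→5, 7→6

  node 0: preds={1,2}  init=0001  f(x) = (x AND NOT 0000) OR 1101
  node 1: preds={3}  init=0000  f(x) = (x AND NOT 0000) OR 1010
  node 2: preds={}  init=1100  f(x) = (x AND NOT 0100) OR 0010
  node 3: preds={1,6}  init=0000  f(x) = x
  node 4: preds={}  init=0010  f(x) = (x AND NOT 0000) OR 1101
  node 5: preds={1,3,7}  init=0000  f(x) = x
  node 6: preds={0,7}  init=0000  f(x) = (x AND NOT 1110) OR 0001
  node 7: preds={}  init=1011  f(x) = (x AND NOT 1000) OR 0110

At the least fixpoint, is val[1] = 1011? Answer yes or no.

yes

Trace (17 dequeues):
  [1] u=0 | in 1100 | out 1101 | prev 0001 | push {}
  [2] u=1 | in 0000 | out 1010 | prev 0000 | push {0}
  [3] u=2 | in 0000 | out 1110 | prev 1100 | push {}
  [4] u=3 | in 1010 | out 1010 | prev 0000 | push {1}
  [5] u=4 | in 0000 | out 1111 | prev 0010 | push {}
  [6] u=5 | in 1011 | out 1011 | prev 0000 | push {}
  [7] u=6 | in 1111 | out 0001 | prev 0000 | push {3}
  [8] u=7 | in 0000 | out 1111 | prev 1011 | push {5,6}
  [9] u=0 | in 1110 | out 1111 | prev 1101 | push {}
  [10] u=1 | in 1010 | out 1010 | ==
  [11] u=3 | in 1011 | out 1011 | prev 1010 | push {1}
  [12] u=5 | in 1111 | out 1111 | prev 1011 | push {}
  [13] u=6 | in 1111 | out 0001 | ==
  [14] u=1 | in 1011 | out 1011 | prev 1010 | push {0,3,5}
  [15] u=0 | in 1111 | out 1111 | ==
  [16] u=3 | in 1011 | out 1011 | ==
  [17] u=5 | in 1111 | out 1111 | ==

Converged values:
  [0] 1111
  [1] 1011
  [2] 1110
  [3] 1011
  [4] 1111
  [5] 1111
  [6] 0001
  [7] 1111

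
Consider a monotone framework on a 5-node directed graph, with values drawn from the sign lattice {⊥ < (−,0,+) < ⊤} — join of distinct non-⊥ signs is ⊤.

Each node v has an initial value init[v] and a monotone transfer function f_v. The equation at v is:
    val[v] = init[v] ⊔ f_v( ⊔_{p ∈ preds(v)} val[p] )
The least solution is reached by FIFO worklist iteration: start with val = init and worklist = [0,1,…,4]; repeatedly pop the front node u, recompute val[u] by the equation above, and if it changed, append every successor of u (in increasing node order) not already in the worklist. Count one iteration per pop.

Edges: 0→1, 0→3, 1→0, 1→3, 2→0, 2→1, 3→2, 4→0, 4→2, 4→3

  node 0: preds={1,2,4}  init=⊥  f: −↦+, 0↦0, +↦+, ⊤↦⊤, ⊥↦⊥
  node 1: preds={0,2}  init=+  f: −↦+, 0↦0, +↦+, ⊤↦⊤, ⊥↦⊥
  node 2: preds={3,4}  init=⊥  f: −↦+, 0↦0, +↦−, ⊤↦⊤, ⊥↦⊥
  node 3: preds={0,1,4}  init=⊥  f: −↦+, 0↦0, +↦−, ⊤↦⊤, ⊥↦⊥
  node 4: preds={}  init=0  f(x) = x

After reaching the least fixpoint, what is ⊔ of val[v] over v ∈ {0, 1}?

⊤

Trace (10 dequeues):
  [1] u=0 | in ⊤ | out ⊤ | prev ⊥ | push {}
  [2] u=1 | in ⊤ | out ⊤ | prev + | push {0}
  [3] u=2 | in 0 | out 0 | prev ⊥ | push {1}
  [4] u=3 | in ⊤ | out ⊤ | prev ⊥ | push {2}
  [5] u=4 | in ⊥ | out 0 | ==
  [6] u=0 | in ⊤ | out ⊤ | ==
  [7] u=1 | in ⊤ | out ⊤ | ==
  [8] u=2 | in ⊤ | out ⊤ | prev 0 | push {0,1}
  [9] u=0 | in ⊤ | out ⊤ | ==
  [10] u=1 | in ⊤ | out ⊤ | ==

Converged values:
  [0] ⊤
  [1] ⊤
  [2] ⊤
  [3] ⊤
  [4] 0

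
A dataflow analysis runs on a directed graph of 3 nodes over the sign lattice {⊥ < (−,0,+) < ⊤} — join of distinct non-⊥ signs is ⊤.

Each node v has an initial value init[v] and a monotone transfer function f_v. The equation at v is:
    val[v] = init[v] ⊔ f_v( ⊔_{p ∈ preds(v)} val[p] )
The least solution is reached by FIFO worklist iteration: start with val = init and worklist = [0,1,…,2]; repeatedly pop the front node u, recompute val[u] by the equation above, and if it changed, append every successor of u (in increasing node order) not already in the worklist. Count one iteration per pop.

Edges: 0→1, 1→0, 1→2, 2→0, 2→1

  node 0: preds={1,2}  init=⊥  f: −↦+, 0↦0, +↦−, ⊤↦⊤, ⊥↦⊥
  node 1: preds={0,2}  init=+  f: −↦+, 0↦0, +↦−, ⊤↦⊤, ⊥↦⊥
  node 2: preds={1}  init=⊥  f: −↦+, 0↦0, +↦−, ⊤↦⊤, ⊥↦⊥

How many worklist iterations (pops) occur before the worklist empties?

Worklist (9 pops):
  #1 pop 0: in=+ → − (was ⊥); enqueue []
  #2 pop 1: in=− → + (no change)
  #3 pop 2: in=+ → − (was ⊥); enqueue [0,1]
  #4 pop 0: in=⊤ → ⊤ (was −); enqueue []
  #5 pop 1: in=⊤ → ⊤ (was +); enqueue [0,2]
  #6 pop 0: in=⊤ → ⊤ (no change)
  #7 pop 2: in=⊤ → ⊤ (was −); enqueue [0,1]
  #8 pop 0: in=⊤ → ⊤ (no change)
  #9 pop 1: in=⊤ → ⊤ (no change)

Fixpoint:
  val[0] = ⊤
  val[1] = ⊤
  val[2] = ⊤

9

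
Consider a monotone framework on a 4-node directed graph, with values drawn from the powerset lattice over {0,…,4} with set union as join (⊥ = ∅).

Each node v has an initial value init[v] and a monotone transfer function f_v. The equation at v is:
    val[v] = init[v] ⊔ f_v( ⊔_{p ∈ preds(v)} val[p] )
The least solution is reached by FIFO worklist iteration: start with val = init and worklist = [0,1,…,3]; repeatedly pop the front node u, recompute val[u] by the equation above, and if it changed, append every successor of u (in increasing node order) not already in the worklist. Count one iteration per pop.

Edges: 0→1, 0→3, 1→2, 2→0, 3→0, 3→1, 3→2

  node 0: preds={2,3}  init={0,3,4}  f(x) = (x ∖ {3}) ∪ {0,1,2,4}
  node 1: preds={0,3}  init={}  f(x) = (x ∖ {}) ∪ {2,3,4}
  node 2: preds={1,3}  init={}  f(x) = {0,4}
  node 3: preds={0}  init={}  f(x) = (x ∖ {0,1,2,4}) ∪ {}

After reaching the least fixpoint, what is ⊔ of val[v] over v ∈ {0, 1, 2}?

Iteration log — 7 steps:
  step 1. node 0  ⊔preds={}  new={0,1,2,3,4}  old={0,3,4}  +wl: 
  step 2. node 1  ⊔preds={0,1,2,3,4}  new={0,1,2,3,4}  old={}  +wl: 
  step 3. node 2  ⊔preds={0,1,2,3,4}  new={0,4}  old={}  +wl: 0
  step 4. node 3  ⊔preds={0,1,2,3,4}  new={3}  old={}  +wl: 1,2
  step 5. node 0  ⊔preds={0,3,4}  new={0,1,2,3,4}  stable
  step 6. node 1  ⊔preds={0,1,2,3,4}  new={0,1,2,3,4}  stable
  step 7. node 2  ⊔preds={0,1,2,3,4}  new={0,4}  stable

Least fixpoint reached:
  node 0: {0,1,2,3,4}
  node 1: {0,1,2,3,4}
  node 2: {0,4}
  node 3: {3}

{0,1,2,3,4}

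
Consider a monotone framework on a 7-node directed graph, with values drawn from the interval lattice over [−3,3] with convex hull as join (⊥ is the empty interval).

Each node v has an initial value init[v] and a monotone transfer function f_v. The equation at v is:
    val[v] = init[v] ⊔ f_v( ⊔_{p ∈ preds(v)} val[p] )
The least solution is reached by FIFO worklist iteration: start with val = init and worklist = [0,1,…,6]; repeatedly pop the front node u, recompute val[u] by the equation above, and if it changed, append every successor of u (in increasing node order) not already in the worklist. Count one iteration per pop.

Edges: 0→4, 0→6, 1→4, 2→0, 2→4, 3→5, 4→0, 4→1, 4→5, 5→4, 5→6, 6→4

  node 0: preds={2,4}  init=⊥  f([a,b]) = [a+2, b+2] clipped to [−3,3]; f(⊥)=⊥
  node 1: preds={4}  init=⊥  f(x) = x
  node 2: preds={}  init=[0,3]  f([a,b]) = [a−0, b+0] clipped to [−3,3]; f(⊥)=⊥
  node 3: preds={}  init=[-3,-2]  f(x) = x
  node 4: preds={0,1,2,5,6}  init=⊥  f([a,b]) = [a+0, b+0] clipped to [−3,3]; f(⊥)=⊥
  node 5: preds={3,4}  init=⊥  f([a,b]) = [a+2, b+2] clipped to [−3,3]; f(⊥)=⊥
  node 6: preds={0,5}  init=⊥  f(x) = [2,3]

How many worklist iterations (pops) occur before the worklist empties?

Iteration log — 15 steps:
  step 1. node 0  ⊔preds=[0,3]  new=[2,3]  old=⊥  +wl: 
  step 2. node 1  ⊔preds=⊥  new=⊥  stable
  step 3. node 2  ⊔preds=⊥  new=[0,3]  stable
  step 4. node 3  ⊔preds=⊥  new=[-3,-2]  stable
  step 5. node 4  ⊔preds=[0,3]  new=[0,3]  old=⊥  +wl: 0,1
  step 6. node 5  ⊔preds=[-3,3]  new=[-1,3]  old=⊥  +wl: 4
  step 7. node 6  ⊔preds=[-1,3]  new=[2,3]  old=⊥  +wl: 
  step 8. node 0  ⊔preds=[0,3]  new=[2,3]  stable
  step 9. node 1  ⊔preds=[0,3]  new=[0,3]  old=⊥  +wl: 
  step 10. node 4  ⊔preds=[-1,3]  new=[-1,3]  old=[0,3]  +wl: 0,1,5
  step 11. node 0  ⊔preds=[-1,3]  new=[1,3]  old=[2,3]  +wl: 4,6
  step 12. node 1  ⊔preds=[-1,3]  new=[-1,3]  old=[0,3]  +wl: 
  step 13. node 5  ⊔preds=[-3,3]  new=[-1,3]  stable
  step 14. node 4  ⊔preds=[-1,3]  new=[-1,3]  stable
  step 15. node 6  ⊔preds=[-1,3]  new=[2,3]  stable

Least fixpoint reached:
  node 0: [1,3]
  node 1: [-1,3]
  node 2: [0,3]
  node 3: [-3,-2]
  node 4: [-1,3]
  node 5: [-1,3]
  node 6: [2,3]

15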